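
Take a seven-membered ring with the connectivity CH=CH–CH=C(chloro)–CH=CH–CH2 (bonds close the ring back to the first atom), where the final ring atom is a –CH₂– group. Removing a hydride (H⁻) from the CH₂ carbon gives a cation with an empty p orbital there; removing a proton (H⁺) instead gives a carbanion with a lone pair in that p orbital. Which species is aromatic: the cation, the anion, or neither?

The cation

In either ion the ring is fully conjugated: every atom, including the new sp² carbon, supplies a p orbital.
Cation: 3 × 2 + 0 = 6 π electrons → 4(1)+2, aromatic.
Anion: 3 × 2 + 2 = 8 π electrons → 4(2), antiaromatic.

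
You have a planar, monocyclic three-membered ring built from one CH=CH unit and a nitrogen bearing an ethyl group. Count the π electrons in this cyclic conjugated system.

4

Check conjugation: the double-bond atoms are sp², each contributing one p electron; the pyrrole-type nitrogen donates its lone pair from the p orbital — every position has a p orbital, so the cyclic π system is continuous.
Adding the contributions, 1 × 2 = 2 from the double-bond unit + 2 from the N(ethyl) atom = 4.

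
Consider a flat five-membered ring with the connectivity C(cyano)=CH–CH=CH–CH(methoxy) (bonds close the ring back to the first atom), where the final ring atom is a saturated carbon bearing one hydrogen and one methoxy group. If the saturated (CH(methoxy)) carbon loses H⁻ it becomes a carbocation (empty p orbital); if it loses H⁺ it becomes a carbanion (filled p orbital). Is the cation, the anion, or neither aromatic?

The anion

Once that carbon is sp², every ring atom has a p orbital and both ions are fully conjugated.
Cation: 2 × 2 + 0 = 4 π electrons → 4(1), antiaromatic.
Anion: 2 × 2 + 2 = 6 π electrons → 4(1)+2, aromatic.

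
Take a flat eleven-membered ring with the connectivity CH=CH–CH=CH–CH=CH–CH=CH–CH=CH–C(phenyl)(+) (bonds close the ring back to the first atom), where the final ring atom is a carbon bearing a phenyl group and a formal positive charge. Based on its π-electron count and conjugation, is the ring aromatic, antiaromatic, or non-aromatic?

Aromatic

Check conjugation: the double-bond atoms are sp², each contributing one p electron; the carbocation has an empty p orbital — every position has a p orbital, so the cyclic π system is continuous.
Adding the contributions, 5 × 2 = 10 from the double-bond units + 0 from the C(phenyl)(+) atom = 10.
With 10 π electrons (n = 2), the Hückel 4n+2 condition holds.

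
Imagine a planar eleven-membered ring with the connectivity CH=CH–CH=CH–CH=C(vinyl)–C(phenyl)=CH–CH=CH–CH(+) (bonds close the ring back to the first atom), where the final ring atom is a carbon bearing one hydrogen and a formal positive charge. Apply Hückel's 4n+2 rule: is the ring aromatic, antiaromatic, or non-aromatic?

The p orbitals form a continuous loop: each doubly-bonded ring atom is sp² with one p-orbital electron; the carbocation has an empty p orbital. The ring is fully conjugated.
Tallying contributions gives 5 × 2 = 10 from the double-bond units + 0 from the CH(+) atom = 10.
10 = 4(2) + 2, which satisfies Hückel's 4n+2 rule.

Aromatic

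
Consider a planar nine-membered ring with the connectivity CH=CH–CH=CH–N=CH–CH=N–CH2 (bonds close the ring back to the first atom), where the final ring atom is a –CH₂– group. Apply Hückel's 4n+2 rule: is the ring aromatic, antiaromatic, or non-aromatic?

Because the tetrahedral CH₂ carbon is sp³ and has no p orbital in the ring π system at the CH2 position, the π system cannot extend all the way around the ring.
A ring that is not fully conjugated cannot be aromatic or antiaromatic regardless of its π-electron count.

Non-aromatic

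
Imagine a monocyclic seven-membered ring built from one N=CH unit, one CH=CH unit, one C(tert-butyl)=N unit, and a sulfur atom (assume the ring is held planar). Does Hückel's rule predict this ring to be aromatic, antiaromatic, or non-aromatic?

All ring atoms are sp² and supply a p orbital to the ring (every atom in a ring double bond is sp² and brings one electron to the p orbital; each sp² =N– keeps its lone pair in-plane and puts one electron into the π system; the sulfur donates one lone pair from its p orbital); the conjugation is uninterrupted.
Tallying contributions gives 3 × 2 = 6 from the double-bond units + 2 from the S atom = 8.
With 8 = 4·2 π electrons, Hückel's rule classifies the planar ring as antiaromatic.

Antiaromatic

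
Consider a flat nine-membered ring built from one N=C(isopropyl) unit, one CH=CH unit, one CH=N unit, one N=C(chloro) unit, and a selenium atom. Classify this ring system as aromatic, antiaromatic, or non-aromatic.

The p orbitals form a continuous loop: the double-bond atoms are sp², each contributing one p electron; each sp² =N– keeps its lone pair in-plane and puts one electron into the π system; the selenium donates one lone pair from its p orbital. The ring is fully conjugated.
Tallying contributions gives 4 × 2 = 8 from the double-bond units + 2 from the Se atom = 10.
That gives a 4n+2 count (10, n = 2).

Aromatic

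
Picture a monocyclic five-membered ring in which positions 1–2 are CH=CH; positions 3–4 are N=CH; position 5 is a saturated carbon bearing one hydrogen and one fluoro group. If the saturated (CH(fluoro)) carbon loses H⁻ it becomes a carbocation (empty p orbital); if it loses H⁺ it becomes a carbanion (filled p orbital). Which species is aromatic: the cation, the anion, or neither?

In both ions every ring atom is sp² and contributes a p orbital, so both rings are fully conjugated.
Cation: 2 × 2 + 0 = 4 π electrons → 4(1), antiaromatic.
Anion: 2 × 2 + 2 = 6 π electrons → 4(1)+2, aromatic.

The anion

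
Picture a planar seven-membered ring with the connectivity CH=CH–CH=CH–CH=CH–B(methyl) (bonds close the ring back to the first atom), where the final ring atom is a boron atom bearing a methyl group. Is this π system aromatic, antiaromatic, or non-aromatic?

All ring atoms are sp² and supply a p orbital to the ring (every atom in a ring double bond is sp² and brings one electron to the p orbital; the boron has an empty p orbital); the conjugation is uninterrupted.
Counting π electrons: 3 × 2 = 6 from the double-bond units + 0 from the B(methyl) atom = 6.
Since 6 = 4·1 + 2, the ring meets the 4n+2 criterion.

Aromatic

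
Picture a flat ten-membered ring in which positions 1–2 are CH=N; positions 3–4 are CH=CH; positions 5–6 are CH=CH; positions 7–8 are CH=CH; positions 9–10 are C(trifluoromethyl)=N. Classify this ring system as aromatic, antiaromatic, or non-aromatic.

Aromatic

Check conjugation: every atom in a ring double bond is sp² and brings one electron to the p orbital; each sp² =N– keeps its lone pair in-plane and puts one electron into the π system — every position has a p orbital, so the cyclic π system is continuous.
Adding the contributions, 5 × 2 = 10 from the 5 double-bond units.
With 10 π electrons (n = 2), the Hückel 4n+2 condition holds.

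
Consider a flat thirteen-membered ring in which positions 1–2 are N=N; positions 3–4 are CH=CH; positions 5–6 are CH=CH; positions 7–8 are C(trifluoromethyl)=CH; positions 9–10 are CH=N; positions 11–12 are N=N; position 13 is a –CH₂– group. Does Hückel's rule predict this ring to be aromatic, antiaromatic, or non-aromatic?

Non-aromatic

The CH2 position has four σ bonds — the tetrahedral CH₂ carbon is sp³ and has no p orbital in the ring π system — so the cyclic conjugation is interrupted.
A ring that is not fully conjugated cannot be aromatic or antiaromatic regardless of its π-electron count.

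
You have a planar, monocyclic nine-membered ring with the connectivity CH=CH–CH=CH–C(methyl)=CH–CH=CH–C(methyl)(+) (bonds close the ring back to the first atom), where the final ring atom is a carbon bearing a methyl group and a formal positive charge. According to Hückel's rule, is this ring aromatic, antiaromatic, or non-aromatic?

The p orbitals form a continuous loop: each doubly-bonded ring atom is sp² with one p-orbital electron; the carbocation has an empty p orbital. The ring is fully conjugated.
π-electron count: 4 × 2 = 8 from the double-bond units + 0 from the C(methyl)(+) atom = 8.
A 4n π count (8, n = 2) in a planar conjugated ring means antiaromatic.

Antiaromatic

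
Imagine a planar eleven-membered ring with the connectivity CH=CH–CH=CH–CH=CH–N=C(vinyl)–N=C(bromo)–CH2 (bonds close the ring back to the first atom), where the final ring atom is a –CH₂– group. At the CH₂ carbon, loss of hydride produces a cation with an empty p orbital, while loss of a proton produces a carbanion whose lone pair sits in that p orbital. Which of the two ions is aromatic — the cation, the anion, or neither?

In either ion the ring is fully conjugated: every atom, including the new sp² carbon, supplies a p orbital.
Cation: 5 × 2 + 0 = 10 π electrons → 4(2)+2, aromatic.
Anion: 5 × 2 + 2 = 12 π electrons → 4(3), antiaromatic.

The cation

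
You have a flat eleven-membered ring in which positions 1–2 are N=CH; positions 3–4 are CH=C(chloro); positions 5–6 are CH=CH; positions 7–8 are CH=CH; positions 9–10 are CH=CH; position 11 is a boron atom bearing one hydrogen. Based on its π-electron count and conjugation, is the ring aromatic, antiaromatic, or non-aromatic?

Every ring atom contributes a p orbital perpendicular to the ring (each doubly-bonded ring atom is sp² with one p-orbital electron; each sp² =N– keeps its lone pair in-plane and puts one electron into the π system; the boron has an empty p orbital), so the π system is cyclic and fully conjugated.
Adding the contributions, 5 × 2 = 10 from the double-bond units + 0 from the BH atom = 10.
10 = 4(2) + 2, which satisfies Hückel's 4n+2 rule.

Aromatic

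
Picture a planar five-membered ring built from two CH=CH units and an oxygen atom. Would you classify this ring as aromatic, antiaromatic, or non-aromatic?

All ring atoms are sp² and supply a p orbital to the ring (the double-bond atoms are sp², each contributing one p electron; the oxygen donates one lone pair from its p orbital); the conjugation is uninterrupted.
Counting π electrons: 2 × 2 = 4 from the double-bond units + 2 from the O atom = 6.
6 = 4(1) + 2, which satisfies Hückel's 4n+2 rule.
(The species described is furan.)

Aromatic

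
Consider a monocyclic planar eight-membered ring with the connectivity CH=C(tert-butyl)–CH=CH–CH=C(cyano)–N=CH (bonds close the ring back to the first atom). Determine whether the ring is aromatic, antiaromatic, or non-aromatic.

Every ring atom contributes a p orbital perpendicular to the ring (every atom in a ring double bond is sp² and brings one electron to the p orbital; the doubly-bonded nitrogens are pyridine-type — their lone pairs lie in the ring plane, leaving one electron in the p orbital), so the π system is cyclic and fully conjugated.
Counting π electrons: 4 × 2 = 8 from the 4 double-bond units.
With 8 = 4·2 π electrons, Hückel's rule classifies the planar ring as antiaromatic.

Antiaromatic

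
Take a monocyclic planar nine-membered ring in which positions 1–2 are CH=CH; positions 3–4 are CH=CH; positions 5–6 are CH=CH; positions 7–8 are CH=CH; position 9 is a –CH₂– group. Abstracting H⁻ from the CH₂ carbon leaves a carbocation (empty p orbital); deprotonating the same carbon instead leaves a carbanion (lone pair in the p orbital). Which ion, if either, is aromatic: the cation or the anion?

The anion

Both ions have a continuous loop of p orbitals — each ring atom is sp².
Cation: 4 × 2 + 0 = 8 π electrons → 4(2), antiaromatic.
Anion: 4 × 2 + 2 = 10 π electrons → 4(2)+2, aromatic.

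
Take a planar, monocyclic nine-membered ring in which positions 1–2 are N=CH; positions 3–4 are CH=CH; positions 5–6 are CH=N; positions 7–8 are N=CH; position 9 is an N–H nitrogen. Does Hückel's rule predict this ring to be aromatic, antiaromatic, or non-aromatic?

All ring atoms are sp² and supply a p orbital to the ring (the double-bond atoms are sp², each contributing one p electron; each =N– nitrogen is pyridine-type (lone pair in the sp² plane, one electron in the p orbital); the pyrrole-type nitrogen donates its lone pair from the p orbital); the conjugation is uninterrupted.
Counting π electrons: 4 × 2 = 8 from the double-bond units + 2 from the NH atom = 10.
That gives a 4n+2 count (10, n = 2).

Aromatic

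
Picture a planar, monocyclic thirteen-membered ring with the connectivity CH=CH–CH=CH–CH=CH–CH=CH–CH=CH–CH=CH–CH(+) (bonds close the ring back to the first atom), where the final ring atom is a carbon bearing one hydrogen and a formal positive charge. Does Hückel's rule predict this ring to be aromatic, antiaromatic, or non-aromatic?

Antiaromatic

All ring atoms are sp² and supply a p orbital to the ring (each doubly-bonded ring atom is sp² with one p-orbital electron; the carbocation has an empty p orbital); the conjugation is uninterrupted.
π-electron count: 6 × 2 = 12 from the double-bond units + 0 from the CH(+) atom = 12.
12 is a 4n count (n = 3), so the planar conjugated ring is antiaromatic.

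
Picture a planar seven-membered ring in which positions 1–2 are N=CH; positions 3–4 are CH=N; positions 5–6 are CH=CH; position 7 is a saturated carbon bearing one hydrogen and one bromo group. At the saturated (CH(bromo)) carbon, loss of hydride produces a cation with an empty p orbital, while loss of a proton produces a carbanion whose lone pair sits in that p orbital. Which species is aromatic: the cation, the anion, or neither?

Once that carbon is sp², every ring atom has a p orbital and both ions are fully conjugated.
Cation: 3 × 2 + 0 = 6 π electrons → 4(1)+2, aromatic.
Anion: 3 × 2 + 2 = 8 π electrons → 4(2), antiaromatic.

The cation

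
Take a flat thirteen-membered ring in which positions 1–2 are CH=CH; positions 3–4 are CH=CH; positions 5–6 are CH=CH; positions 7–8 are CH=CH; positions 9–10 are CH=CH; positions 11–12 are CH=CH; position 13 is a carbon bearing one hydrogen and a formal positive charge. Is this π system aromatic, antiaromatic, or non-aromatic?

Antiaromatic

The p orbitals form a continuous loop: the double-bond atoms are sp², each contributing one p electron; the carbocation has an empty p orbital. The ring is fully conjugated.
π-electron count: 6 × 2 = 12 from the double-bond units + 0 from the CH(+) atom = 12.
With 12 = 4·3 π electrons, Hückel's rule classifies the planar ring as antiaromatic.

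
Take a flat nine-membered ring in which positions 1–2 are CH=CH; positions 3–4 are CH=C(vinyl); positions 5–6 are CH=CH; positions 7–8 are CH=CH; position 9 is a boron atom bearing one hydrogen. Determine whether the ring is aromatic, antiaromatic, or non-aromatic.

Antiaromatic

Check conjugation: the double-bond atoms are sp², each contributing one p electron; the boron has an empty p orbital — every position has a p orbital, so the cyclic π system is continuous.
Adding the contributions, 4 × 2 = 8 from the double-bond units + 0 from the BH atom = 8.
A 4n π count (8, n = 2) in a planar conjugated ring means antiaromatic.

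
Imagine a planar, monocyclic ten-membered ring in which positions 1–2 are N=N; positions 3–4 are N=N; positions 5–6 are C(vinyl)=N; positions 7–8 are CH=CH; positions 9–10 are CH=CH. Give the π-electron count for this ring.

Every ring atom contributes a p orbital perpendicular to the ring (the double-bond atoms are sp², each contributing one p electron; each sp² =N– keeps its lone pair in-plane and puts one electron into the π system), so the π system is cyclic and fully conjugated.
Counting π electrons: 5 × 2 = 10 from the 5 double-bond units.

10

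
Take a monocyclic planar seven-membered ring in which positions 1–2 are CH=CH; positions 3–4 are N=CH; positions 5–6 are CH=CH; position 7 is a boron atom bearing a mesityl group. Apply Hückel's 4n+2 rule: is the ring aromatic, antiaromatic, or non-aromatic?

Aromatic

The p orbitals form a continuous loop: the double-bond atoms are sp², each contributing one p electron; each sp² =N– keeps its lone pair in-plane and puts one electron into the π system; the boron has an empty p orbital. The ring is fully conjugated.
π-electron count: 3 × 2 = 6 from the double-bond units + 0 from the B(mesityl) atom = 6.
With 6 π electrons (n = 1), the Hückel 4n+2 condition holds.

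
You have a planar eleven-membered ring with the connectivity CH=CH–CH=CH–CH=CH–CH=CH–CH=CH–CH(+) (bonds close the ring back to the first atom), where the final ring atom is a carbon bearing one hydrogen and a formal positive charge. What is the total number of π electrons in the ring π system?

10

Check conjugation: the double-bond atoms are sp², each contributing one p electron; the carbocation has an empty p orbital — every position has a p orbital, so the cyclic π system is continuous.
Counting π electrons: 5 × 2 = 10 from the double-bond units + 0 from the CH(+) atom = 10.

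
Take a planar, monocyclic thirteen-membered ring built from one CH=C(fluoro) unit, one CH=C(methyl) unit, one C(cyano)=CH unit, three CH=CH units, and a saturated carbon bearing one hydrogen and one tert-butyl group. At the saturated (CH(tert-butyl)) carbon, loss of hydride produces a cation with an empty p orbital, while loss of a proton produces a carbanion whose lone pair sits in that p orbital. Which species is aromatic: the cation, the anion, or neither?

Both ions have a continuous loop of p orbitals — each ring atom is sp².
Cation: 6 × 2 + 0 = 12 π electrons → 4(3), antiaromatic.
Anion: 6 × 2 + 2 = 14 π electrons → 4(3)+2, aromatic.

The anion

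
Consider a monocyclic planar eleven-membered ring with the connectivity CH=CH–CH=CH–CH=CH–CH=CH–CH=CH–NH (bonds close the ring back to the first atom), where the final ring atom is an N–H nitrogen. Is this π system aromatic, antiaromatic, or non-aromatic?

All ring atoms are sp² and supply a p orbital to the ring (the double-bond atoms are sp², each contributing one p electron; the pyrrole-type nitrogen donates its lone pair from the p orbital); the conjugation is uninterrupted.
Tallying contributions gives 5 × 2 = 10 from the double-bond units + 2 from the NH atom = 12.
A 4n π count (12, n = 3) in a planar conjugated ring means antiaromatic.

Antiaromatic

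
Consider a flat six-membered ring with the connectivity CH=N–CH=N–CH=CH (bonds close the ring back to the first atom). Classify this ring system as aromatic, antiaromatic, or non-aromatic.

All ring atoms are sp² and supply a p orbital to the ring (the double-bond atoms are sp², each contributing one p electron; each sp² =N– keeps its lone pair in-plane and puts one electron into the π system); the conjugation is uninterrupted.
Tallying contributions gives 3 × 2 = 6 from the 3 double-bond units.
Since 6 = 4·1 + 2, the ring meets the 4n+2 criterion.

Aromatic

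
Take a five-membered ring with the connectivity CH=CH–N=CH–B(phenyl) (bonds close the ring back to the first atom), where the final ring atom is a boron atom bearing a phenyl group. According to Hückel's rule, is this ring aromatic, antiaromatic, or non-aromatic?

The p orbitals form a continuous loop: each doubly-bonded ring atom is sp² with one p-orbital electron; the doubly-bonded nitrogens are pyridine-type — their lone pairs lie in the ring plane, leaving one electron in the p orbital; the boron has an empty p orbital. The ring is fully conjugated.
Counting π electrons: 2 × 2 = 4 from the double-bond units + 0 from the B(phenyl) atom = 4.
A 4n π count (4, n = 1) in a planar conjugated ring means antiaromatic.

Antiaromatic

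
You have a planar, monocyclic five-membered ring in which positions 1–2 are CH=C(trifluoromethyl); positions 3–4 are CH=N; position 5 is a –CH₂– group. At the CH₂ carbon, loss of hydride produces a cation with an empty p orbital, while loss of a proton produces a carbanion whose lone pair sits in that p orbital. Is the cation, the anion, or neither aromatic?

In either ion the ring is fully conjugated: every atom, including the new sp² carbon, supplies a p orbital.
Cation: 2 × 2 + 0 = 4 π electrons → 4(1), antiaromatic.
Anion: 2 × 2 + 2 = 6 π electrons → 4(1)+2, aromatic.

The anion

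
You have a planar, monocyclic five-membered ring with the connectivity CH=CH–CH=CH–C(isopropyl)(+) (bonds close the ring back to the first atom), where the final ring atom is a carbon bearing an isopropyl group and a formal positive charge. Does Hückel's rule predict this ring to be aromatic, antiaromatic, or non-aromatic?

All ring atoms are sp² and supply a p orbital to the ring (the double-bond atoms are sp², each contributing one p electron; the carbocation has an empty p orbital); the conjugation is uninterrupted.
Counting π electrons: 2 × 2 = 4 from the double-bond units + 0 from the C(isopropyl)(+) atom = 4.
With 4 = 4·1 π electrons, Hückel's rule classifies the planar ring as antiaromatic.

Antiaromatic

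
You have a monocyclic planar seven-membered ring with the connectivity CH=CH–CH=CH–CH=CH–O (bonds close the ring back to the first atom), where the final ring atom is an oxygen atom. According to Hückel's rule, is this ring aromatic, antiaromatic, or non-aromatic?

Antiaromatic

Check conjugation: every atom in a ring double bond is sp² and brings one electron to the p orbital; the oxygen donates one lone pair from its p orbital — every position has a p orbital, so the cyclic π system is continuous.
Adding the contributions, 3 × 2 = 6 from the double-bond units + 2 from the O atom = 8.
A 4n π count (8, n = 2) in a planar conjugated ring means antiaromatic.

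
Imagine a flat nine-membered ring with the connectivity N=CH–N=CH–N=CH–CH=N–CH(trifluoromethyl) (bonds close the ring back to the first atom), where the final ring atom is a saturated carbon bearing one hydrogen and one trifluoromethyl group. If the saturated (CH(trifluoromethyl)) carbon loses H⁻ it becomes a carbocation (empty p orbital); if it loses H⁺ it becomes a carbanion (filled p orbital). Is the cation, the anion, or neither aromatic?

The anion

In both ions every ring atom is sp² and contributes a p orbital, so both rings are fully conjugated.
Cation: 4 × 2 + 0 = 8 π electrons → 4(2), antiaromatic.
Anion: 4 × 2 + 2 = 10 π electrons → 4(2)+2, aromatic.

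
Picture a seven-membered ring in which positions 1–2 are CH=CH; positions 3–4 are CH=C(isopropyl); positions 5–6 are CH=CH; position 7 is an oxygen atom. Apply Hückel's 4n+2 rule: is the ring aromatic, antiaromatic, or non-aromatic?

Antiaromatic

The p orbitals form a continuous loop: the double-bond atoms are sp², each contributing one p electron; the oxygen donates one lone pair from its p orbital. The ring is fully conjugated.
Counting π electrons: 3 × 2 = 6 from the double-bond units + 2 from the O atom = 8.
8 = 4(2); a planar, fully conjugated 4n system is antiaromatic.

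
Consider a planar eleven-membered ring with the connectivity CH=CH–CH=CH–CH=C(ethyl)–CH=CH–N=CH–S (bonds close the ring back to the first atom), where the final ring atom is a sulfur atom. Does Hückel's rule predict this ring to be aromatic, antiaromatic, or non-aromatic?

All ring atoms are sp² and supply a p orbital to the ring (every atom in a ring double bond is sp² and brings one electron to the p orbital; each =N– nitrogen is pyridine-type (lone pair in the sp² plane, one electron in the p orbital); the sulfur donates one lone pair from its p orbital); the conjugation is uninterrupted.
Adding the contributions, 5 × 2 = 10 from the double-bond units + 2 from the S atom = 12.
A 4n π count (12, n = 3) in a planar conjugated ring means antiaromatic.

Antiaromatic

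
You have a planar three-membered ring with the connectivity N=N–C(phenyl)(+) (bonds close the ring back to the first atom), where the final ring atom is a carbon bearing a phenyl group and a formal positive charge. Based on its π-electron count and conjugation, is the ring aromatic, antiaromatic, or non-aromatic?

All ring atoms are sp² and supply a p orbital to the ring (the double-bond atoms are sp², each contributing one p electron; each =N– nitrogen is pyridine-type (lone pair in the sp² plane, one electron in the p orbital); the carbocation has an empty p orbital); the conjugation is uninterrupted.
Adding the contributions, 1 × 2 = 2 from the double-bond unit + 0 from the C(phenyl)(+) atom = 2.
That gives a 4n+2 count (2, n = 0).

Aromatic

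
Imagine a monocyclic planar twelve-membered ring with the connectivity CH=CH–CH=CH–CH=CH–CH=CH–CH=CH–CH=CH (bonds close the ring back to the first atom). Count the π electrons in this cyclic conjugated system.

12

The p orbitals form a continuous loop: the double-bond atoms are sp², each contributing one p electron. The ring is fully conjugated.
Tallying contributions gives 6 × 2 = 12 from the 6 double-bond units.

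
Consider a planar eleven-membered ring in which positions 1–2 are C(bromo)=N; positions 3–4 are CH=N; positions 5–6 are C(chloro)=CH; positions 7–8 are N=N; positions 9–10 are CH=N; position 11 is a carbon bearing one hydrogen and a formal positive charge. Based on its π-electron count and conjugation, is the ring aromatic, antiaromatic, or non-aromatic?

Aromatic

Every ring atom contributes a p orbital perpendicular to the ring (every atom in a ring double bond is sp² and brings one electron to the p orbital; each sp² =N– keeps its lone pair in-plane and puts one electron into the π system; the carbocation has an empty p orbital), so the π system is cyclic and fully conjugated.
Tallying contributions gives 5 × 2 = 10 from the double-bond units + 0 from the CH(+) atom = 10.
With 10 π electrons (n = 2), the Hückel 4n+2 condition holds.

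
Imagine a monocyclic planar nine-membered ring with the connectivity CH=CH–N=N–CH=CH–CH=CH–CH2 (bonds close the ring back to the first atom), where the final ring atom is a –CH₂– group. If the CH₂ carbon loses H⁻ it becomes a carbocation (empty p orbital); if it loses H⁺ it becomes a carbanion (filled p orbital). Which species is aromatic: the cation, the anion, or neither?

In either ion the ring is fully conjugated: every atom, including the new sp² carbon, supplies a p orbital.
Cation: 4 × 2 + 0 = 8 π electrons → 4(2), antiaromatic.
Anion: 4 × 2 + 2 = 10 π electrons → 4(2)+2, aromatic.

The anion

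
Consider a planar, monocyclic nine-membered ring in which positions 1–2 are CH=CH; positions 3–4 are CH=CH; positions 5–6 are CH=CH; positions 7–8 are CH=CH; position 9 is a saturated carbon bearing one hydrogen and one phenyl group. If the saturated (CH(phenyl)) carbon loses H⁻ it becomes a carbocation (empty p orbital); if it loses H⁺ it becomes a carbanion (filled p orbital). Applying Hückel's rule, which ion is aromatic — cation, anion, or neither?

Once that carbon is sp², every ring atom has a p orbital and both ions are fully conjugated.
Cation: 4 × 2 + 0 = 8 π electrons → 4(2), antiaromatic.
Anion: 4 × 2 + 2 = 10 π electrons → 4(2)+2, aromatic.

The anion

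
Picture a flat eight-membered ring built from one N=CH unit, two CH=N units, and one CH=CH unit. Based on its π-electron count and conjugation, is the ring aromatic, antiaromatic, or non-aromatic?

Every ring atom contributes a p orbital perpendicular to the ring (each doubly-bonded ring atom is sp² with one p-orbital electron; each sp² =N– keeps its lone pair in-plane and puts one electron into the π system), so the π system is cyclic and fully conjugated.
Counting π electrons: 4 × 2 = 8 from the 4 double-bond units.
8 = 4(2); a planar, fully conjugated 4n system is antiaromatic.

Antiaromatic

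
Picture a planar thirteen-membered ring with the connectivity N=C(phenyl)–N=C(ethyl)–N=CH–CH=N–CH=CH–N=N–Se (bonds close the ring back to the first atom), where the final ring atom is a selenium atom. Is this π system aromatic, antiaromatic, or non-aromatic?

Check conjugation: the double-bond atoms are sp², each contributing one p electron; the doubly-bonded nitrogens are pyridine-type — their lone pairs lie in the ring plane, leaving one electron in the p orbital; the selenium donates one lone pair from its p orbital — every position has a p orbital, so the cyclic π system is continuous.
Adding the contributions, 6 × 2 = 12 from the double-bond units + 2 from the Se atom = 14.
14 = 4(3) + 2, which satisfies Hückel's 4n+2 rule.

Aromatic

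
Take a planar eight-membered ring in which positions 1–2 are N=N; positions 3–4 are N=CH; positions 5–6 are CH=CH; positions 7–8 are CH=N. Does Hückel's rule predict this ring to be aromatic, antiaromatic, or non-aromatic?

Every ring atom contributes a p orbital perpendicular to the ring (every atom in a ring double bond is sp² and brings one electron to the p orbital; the doubly-bonded nitrogens are pyridine-type — their lone pairs lie in the ring plane, leaving one electron in the p orbital), so the π system is cyclic and fully conjugated.
Adding the contributions, 4 × 2 = 8 from the 4 double-bond units.
A 4n π count (8, n = 2) in a planar conjugated ring means antiaromatic.

Antiaromatic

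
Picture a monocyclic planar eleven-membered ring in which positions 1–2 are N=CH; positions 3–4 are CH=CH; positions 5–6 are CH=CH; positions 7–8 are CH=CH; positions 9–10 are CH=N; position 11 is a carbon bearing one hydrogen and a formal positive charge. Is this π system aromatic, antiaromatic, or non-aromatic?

Aromatic

All ring atoms are sp² and supply a p orbital to the ring (each doubly-bonded ring atom is sp² with one p-orbital electron; each sp² =N– keeps its lone pair in-plane and puts one electron into the π system; the carbocation has an empty p orbital); the conjugation is uninterrupted.
Tallying contributions gives 5 × 2 = 10 from the double-bond units + 0 from the CH(+) atom = 10.
With 10 π electrons (n = 2), the Hückel 4n+2 condition holds.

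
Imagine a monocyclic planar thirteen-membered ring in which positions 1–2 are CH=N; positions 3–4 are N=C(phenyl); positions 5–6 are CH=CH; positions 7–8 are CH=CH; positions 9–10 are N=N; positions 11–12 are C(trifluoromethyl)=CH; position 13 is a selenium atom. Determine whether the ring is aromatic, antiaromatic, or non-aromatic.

The p orbitals form a continuous loop: each doubly-bonded ring atom is sp² with one p-orbital electron; each sp² =N– keeps its lone pair in-plane and puts one electron into the π system; the selenium donates one lone pair from its p orbital. The ring is fully conjugated.
π-electron count: 6 × 2 = 12 from the double-bond units + 2 from the Se atom = 14.
That gives a 4n+2 count (14, n = 3).

Aromatic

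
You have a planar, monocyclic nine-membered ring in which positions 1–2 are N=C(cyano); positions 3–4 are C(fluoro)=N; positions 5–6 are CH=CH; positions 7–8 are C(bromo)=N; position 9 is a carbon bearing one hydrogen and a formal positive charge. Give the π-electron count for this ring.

8

Every ring atom contributes a p orbital perpendicular to the ring (each doubly-bonded ring atom is sp² with one p-orbital electron; the doubly-bonded nitrogens are pyridine-type — their lone pairs lie in the ring plane, leaving one electron in the p orbital; the carbocation has an empty p orbital), so the π system is cyclic and fully conjugated.
Counting π electrons: 4 × 2 = 8 from the double-bond units + 0 from the CH(+) atom = 8.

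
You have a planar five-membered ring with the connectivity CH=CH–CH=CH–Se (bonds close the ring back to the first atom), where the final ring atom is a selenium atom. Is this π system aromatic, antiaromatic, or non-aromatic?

Check conjugation: each doubly-bonded ring atom is sp² with one p-orbital electron; the selenium donates one lone pair from its p orbital — every position has a p orbital, so the cyclic π system is continuous.
π-electron count: 2 × 2 = 4 from the double-bond units + 2 from the Se atom = 6.
That gives a 4n+2 count (6, n = 1).
This is selenophene.

Aromatic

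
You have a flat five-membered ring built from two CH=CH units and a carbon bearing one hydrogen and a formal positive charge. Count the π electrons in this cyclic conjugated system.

All ring atoms are sp² and supply a p orbital to the ring (the double-bond atoms are sp², each contributing one p electron; the carbocation has an empty p orbital); the conjugation is uninterrupted.
π-electron count: 2 × 2 = 4 from the double-bond units + 0 from the CH(+) atom = 4.
(This ring is the cyclopentadienyl cation.)

4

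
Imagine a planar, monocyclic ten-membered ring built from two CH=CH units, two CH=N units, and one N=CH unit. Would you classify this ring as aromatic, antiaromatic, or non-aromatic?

Aromatic

All ring atoms are sp² and supply a p orbital to the ring (the double-bond atoms are sp², each contributing one p electron; the doubly-bonded nitrogens are pyridine-type — their lone pairs lie in the ring plane, leaving one electron in the p orbital); the conjugation is uninterrupted.
Tallying contributions gives 5 × 2 = 10 from the 5 double-bond units.
10 = 4(2) + 2, which satisfies Hückel's 4n+2 rule.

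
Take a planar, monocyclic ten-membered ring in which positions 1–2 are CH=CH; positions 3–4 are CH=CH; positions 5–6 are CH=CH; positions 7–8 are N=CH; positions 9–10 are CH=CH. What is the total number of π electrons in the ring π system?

10

Every ring atom contributes a p orbital perpendicular to the ring (every atom in a ring double bond is sp² and brings one electron to the p orbital; each =N– nitrogen is pyridine-type (lone pair in the sp² plane, one electron in the p orbital)), so the π system is cyclic and fully conjugated.
Adding the contributions, 5 × 2 = 10 from the 5 double-bond units.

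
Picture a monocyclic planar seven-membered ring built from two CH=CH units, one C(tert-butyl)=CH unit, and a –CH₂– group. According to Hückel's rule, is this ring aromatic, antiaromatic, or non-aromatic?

Non-aromatic

The CH2 carbon is saturated: the tetrahedral CH₂ carbon is sp³ and has no p orbital in the ring π system. Conjugation is not continuous around the ring.
Without a continuous loop of overlapping p orbitals the Hückel electron count never comes into play.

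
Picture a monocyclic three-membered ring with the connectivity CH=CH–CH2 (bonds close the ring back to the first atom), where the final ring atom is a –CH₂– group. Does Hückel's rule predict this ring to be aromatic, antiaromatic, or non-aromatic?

Non-aromatic

Because the tetrahedral CH₂ carbon is sp³ and has no p orbital in the ring π system at the CH2 position, the π system cannot extend all the way around the ring.
Without a continuous loop of overlapping p orbitals the Hückel electron count never comes into play.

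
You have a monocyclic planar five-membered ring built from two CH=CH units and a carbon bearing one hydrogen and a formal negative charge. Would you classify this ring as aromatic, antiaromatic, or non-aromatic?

All ring atoms are sp² and supply a p orbital to the ring (every atom in a ring double bond is sp² and brings one electron to the p orbital; the carbanion's lone pair occupies the p orbital); the conjugation is uninterrupted.
π-electron count: 2 × 2 = 4 from the double-bond units + 2 from the CH(-) atom = 6.
With 6 π electrons (n = 1), the Hückel 4n+2 condition holds.

Aromatic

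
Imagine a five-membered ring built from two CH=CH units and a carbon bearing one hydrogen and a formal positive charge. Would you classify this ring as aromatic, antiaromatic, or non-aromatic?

Antiaromatic

Check conjugation: each doubly-bonded ring atom is sp² with one p-orbital electron; the carbocation has an empty p orbital — every position has a p orbital, so the cyclic π system is continuous.
Tallying contributions gives 2 × 2 = 4 from the double-bond units + 0 from the CH(+) atom = 4.
4 is a 4n count (n = 1), so the planar conjugated ring is antiaromatic.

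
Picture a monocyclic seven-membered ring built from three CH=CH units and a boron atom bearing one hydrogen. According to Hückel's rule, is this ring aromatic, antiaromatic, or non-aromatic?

Every ring atom contributes a p orbital perpendicular to the ring (the double-bond atoms are sp², each contributing one p electron; the boron has an empty p orbital), so the π system is cyclic and fully conjugated.
Adding the contributions, 3 × 2 = 6 from the double-bond units + 0 from the BH atom = 6.
With 6 π electrons (n = 1), the Hückel 4n+2 condition holds.

Aromatic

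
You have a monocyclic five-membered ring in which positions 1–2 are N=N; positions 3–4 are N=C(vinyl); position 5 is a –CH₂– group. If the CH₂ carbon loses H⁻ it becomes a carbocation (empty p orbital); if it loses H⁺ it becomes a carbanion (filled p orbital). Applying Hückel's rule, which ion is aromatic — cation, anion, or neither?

The anion

In both ions every ring atom is sp² and contributes a p orbital, so both rings are fully conjugated.
Cation: 2 × 2 + 0 = 4 π electrons → 4(1), antiaromatic.
Anion: 2 × 2 + 2 = 6 π electrons → 4(1)+2, aromatic.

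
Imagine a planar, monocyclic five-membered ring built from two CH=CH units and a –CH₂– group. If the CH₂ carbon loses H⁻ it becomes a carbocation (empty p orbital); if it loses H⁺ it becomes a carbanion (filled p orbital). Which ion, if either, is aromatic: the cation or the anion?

The anion

In either ion the ring is fully conjugated: every atom, including the new sp² carbon, supplies a p orbital.
Cation: 2 × 2 + 0 = 4 π electrons → 4(1), antiaromatic.
Anion: 2 × 2 + 2 = 6 π electrons → 4(1)+2, aromatic.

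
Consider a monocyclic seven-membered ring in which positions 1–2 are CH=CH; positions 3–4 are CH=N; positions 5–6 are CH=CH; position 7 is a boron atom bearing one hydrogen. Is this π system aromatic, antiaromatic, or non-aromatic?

Aromatic

Check conjugation: every atom in a ring double bond is sp² and brings one electron to the p orbital; each =N– nitrogen is pyridine-type (lone pair in the sp² plane, one electron in the p orbital); the boron has an empty p orbital — every position has a p orbital, so the cyclic π system is continuous.
π-electron count: 3 × 2 = 6 from the double-bond units + 0 from the BH atom = 6.
With 6 π electrons (n = 1), the Hückel 4n+2 condition holds.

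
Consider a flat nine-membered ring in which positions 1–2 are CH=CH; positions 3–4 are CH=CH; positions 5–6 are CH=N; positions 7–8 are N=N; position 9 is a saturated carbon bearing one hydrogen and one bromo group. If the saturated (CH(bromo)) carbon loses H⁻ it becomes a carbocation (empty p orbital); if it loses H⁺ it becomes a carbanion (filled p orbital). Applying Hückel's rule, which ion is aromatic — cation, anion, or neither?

In both ions every ring atom is sp² and contributes a p orbital, so both rings are fully conjugated.
Cation: 4 × 2 + 0 = 8 π electrons → 4(2), antiaromatic.
Anion: 4 × 2 + 2 = 10 π electrons → 4(2)+2, aromatic.

The anion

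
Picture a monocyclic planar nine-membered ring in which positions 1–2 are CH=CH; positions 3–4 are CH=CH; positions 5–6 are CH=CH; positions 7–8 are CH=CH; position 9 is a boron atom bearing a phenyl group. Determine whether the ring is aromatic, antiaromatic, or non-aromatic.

Antiaromatic

Every ring atom contributes a p orbital perpendicular to the ring (each doubly-bonded ring atom is sp² with one p-orbital electron; the boron has an empty p orbital), so the π system is cyclic and fully conjugated.
Counting π electrons: 4 × 2 = 8 from the double-bond units + 0 from the B(phenyl) atom = 8.
8 is a 4n count (n = 2), so the planar conjugated ring is antiaromatic.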